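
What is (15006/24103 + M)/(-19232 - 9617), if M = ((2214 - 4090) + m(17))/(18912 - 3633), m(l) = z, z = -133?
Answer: -180853747/10624213642713 ≈ -1.7023e-5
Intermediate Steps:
m(l) = -133
M = -2009/15279 (M = ((2214 - 4090) - 133)/(18912 - 3633) = (-1876 - 133)/15279 = -2009*1/15279 = -2009/15279 ≈ -0.13149)
(15006/24103 + M)/(-19232 - 9617) = (15006/24103 - 2009/15279)/(-19232 - 9617) = (15006*(1/24103) - 2009/15279)/(-28849) = (15006/24103 - 2009/15279)*(-1/28849) = (180853747/368269737)*(-1/28849) = -180853747/10624213642713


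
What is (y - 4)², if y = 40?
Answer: 1296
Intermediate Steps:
(y - 4)² = (40 - 4)² = 36² = 1296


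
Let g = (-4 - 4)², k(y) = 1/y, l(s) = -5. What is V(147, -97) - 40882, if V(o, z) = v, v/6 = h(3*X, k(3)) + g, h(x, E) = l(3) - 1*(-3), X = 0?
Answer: -40510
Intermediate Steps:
g = 64 (g = (-8)² = 64)
h(x, E) = -2 (h(x, E) = -5 - 1*(-3) = -5 + 3 = -2)
v = 372 (v = 6*(-2 + 64) = 6*62 = 372)
V(o, z) = 372
V(147, -97) - 40882 = 372 - 40882 = -40510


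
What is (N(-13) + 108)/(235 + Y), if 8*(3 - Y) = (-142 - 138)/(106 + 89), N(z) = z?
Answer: 3705/9289 ≈ 0.39886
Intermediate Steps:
Y = 124/39 (Y = 3 - (-142 - 138)/(8*(106 + 89)) = 3 - (-35)/195 = 3 - ⅛*(-56/39) = 3 + 7/39 = 124/39 ≈ 3.1795)
(N(-13) + 108)/(235 + Y) = (-13 + 108)/(235 + 124/39) = 95/(9289/39) = 95*(39/9289) = 3705/9289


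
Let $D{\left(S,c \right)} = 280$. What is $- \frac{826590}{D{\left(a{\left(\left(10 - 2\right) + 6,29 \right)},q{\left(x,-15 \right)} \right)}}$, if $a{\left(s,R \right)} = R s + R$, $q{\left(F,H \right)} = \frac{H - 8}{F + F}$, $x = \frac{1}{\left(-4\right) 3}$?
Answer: $- \frac{82659}{28} \approx -2952.1$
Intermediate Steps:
$x = - \frac{1}{12}$ ($x = \frac{1}{-12} = - \frac{1}{12} \approx -0.083333$)
$q{\left(F,H \right)} = \frac{-8 + H}{2 F}$
$a{\left(s,R \right)} = R + R s$
$- \frac{826590}{D{\left(a{\left(\left(10 - 2\right) + 6,29 \right)},q{\left(x,-15 \right)} \right)}} = - \frac{826590}{280} = \left(-826590\right) \frac{1}{280} = - \frac{82659}{28}$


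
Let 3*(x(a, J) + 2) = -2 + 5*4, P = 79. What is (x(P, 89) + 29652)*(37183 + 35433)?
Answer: 2153500096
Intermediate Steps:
x(a, J) = 4 (x(a, J) = -2 + (-2 + 5*4)/3 = -2 + (-2 + 20)/3 = -2 + (⅓)*18 = -2 + 6 = 4)
(x(P, 89) + 29652)*(37183 + 35433) = (4 + 29652)*(37183 + 35433) = 29656*72616 = 2153500096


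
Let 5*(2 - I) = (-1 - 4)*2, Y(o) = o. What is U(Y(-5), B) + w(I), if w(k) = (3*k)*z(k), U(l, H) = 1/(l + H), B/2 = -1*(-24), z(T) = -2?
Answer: -1031/43 ≈ -23.977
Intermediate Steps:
B = 48 (B = 2*(-1*(-24)) = 2*24 = 48)
I = 4 (I = 2 - (-1 - 4)*2/5 = 2 - (-1)*2 = 2 - ⅕*(-10) = 2 + 2 = 4)
U(l, H) = 1/(H + l)
w(k) = -6*k (w(k) = (3*k)*(-2) = -6*k)
U(Y(-5), B) + w(I) = 1/(48 - 5) - 6*4 = 1/43 - 24 = -1031/43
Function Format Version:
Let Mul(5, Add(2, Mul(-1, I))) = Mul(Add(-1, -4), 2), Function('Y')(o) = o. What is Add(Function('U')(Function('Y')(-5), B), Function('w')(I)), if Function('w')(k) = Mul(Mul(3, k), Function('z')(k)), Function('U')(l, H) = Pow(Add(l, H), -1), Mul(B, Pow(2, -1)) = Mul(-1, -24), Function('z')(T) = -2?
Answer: Rational(-1031, 43) ≈ -23.977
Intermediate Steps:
B = 48 (B = Mul(2, Mul(-1, -24)) = Mul(2, 24) = 48)
I = 4 (I = Add(2, Mul(Rational(-1, 5), Mul(Add(-1, -4), 2))) = Add(2, Mul(Rational(-1, 5), Mul(-5, 2))) = Add(2, Mul(Rational(-1, 5), -10)) = Add(2, 2) = 4)
Function('U')(l, H) = Pow(Add(H, l), -1)
Function('w')(k) = Mul(-6, k) (Function('w')(k) = Mul(Mul(3, k), -2) = Mul(-6, k))
Add(Function('U')(Function('Y')(-5), B), Function('w')(I)) = Add(Pow(Add(48, -5), -1), Mul(-6, 4)) = Add(Pow(43, -1), -24) = Add(Rational(1, 43), -24) = Rational(-1031, 43)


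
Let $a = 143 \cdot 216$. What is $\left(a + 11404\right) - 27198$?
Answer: $15094$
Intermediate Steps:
$a = 30888$
$\left(a + 11404\right) - 27198 = \left(30888 + 11404\right) - 27198 = 42292 - 27198 = 15094$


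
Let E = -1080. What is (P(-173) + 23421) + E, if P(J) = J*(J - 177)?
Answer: 82891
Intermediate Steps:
P(J) = J*(-177 + J)
(P(-173) + 23421) + E = (-173*(-177 - 173) + 23421) - 1080 = (-173*(-350) + 23421) - 1080 = (60550 + 23421) - 1080 = 83971 - 1080 = 82891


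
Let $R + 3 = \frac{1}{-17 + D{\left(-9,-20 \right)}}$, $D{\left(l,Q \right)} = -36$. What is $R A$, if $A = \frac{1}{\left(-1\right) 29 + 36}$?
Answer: $- \frac{160}{371} \approx -0.43127$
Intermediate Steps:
$R = - \frac{160}{53}$ ($R = -3 + \frac{1}{-17 - 36} = -3 + \frac{1}{-53} = -3 - \frac{1}{53} = - \frac{160}{53} \approx -3.0189$)
$A = \frac{1}{7}$ ($A = \frac{1}{-29 + 36} = \frac{1}{7} \approx 0.14286$)
$R A = \left(- \frac{160}{53}\right) \frac{1}{7} = - \frac{160}{371}$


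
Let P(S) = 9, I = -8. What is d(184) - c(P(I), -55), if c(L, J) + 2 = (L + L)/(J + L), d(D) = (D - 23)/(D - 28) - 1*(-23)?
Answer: 94807/3588 ≈ 26.423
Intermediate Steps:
d(D) = 23 + (-23 + D)/(-28 + D) (d(D) = (-23 + D)/(-28 + D) + 23 = 23 + (-23 + D)/(-28 + D))
c(L, J) = -2 + 2*L/(J + L) (c(L, J) = -2 + (L + L)/(J + L) = -2 + (2*L)/(J + L) = -2 + 2*L/(J + L))
d(184) - c(P(I), -55) = (-667 + 24*184)/(-28 + 184) - (-2)*(-55)/(-55 + 9) = (-667 + 4416)/156 - (-2)*(-55)/(-46) = (1/156)*3749 - (-2)*(-55)*(-1)/46 = 3749/156 - 1*(-55/23) = 3749/156 + 55/23 = 94807/3588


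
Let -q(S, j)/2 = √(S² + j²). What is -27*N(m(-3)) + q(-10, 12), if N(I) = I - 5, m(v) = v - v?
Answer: 135 - 4*√61 ≈ 103.76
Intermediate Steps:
m(v) = 0
N(I) = -5 + I
q(S, j) = -2*√(S² + j²)
-27*N(m(-3)) + q(-10, 12) = -27*(-5 + 0) - 2*√((-10)² + 12²) = -27*(-5) - 2*√(100 + 144) = 135 - 4*√61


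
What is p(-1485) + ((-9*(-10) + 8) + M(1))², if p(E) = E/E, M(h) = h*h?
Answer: 9802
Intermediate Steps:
M(h) = h²
p(E) = 1
p(-1485) + ((-9*(-10) + 8) + M(1))² = 1 + ((-9*(-10) + 8) + 1²)² = 1 + ((90 + 8) + 1)² = 1 + (98 + 1)² = 1 + 99² = 1 + 9801 = 9802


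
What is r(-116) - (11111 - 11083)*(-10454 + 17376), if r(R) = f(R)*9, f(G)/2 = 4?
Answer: -193744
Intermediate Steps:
f(G) = 8 (f(G) = 2*4 = 8)
r(R) = 72 (r(R) = 8*9 = 72)
r(-116) - (11111 - 11083)*(-10454 + 17376) = 72 - (11111 - 11083)*(-10454 + 17376) = 72 - 28*6922 = 72 - 1*193816 = 72 - 193816 = -193744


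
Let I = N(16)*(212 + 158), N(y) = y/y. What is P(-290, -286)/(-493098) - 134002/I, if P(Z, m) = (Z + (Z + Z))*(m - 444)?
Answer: -5525925433/15203855 ≈ -363.46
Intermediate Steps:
P(Z, m) = 3*Z*(-444 + m) (P(Z, m) = (Z + 2*Z)*(-444 + m) = (3*Z)*(-444 + m) = 3*Z*(-444 + m))
N(y) = 1
I = 370 (I = 1*(212 + 158) = 1*370 = 370)
P(-290, -286)/(-493098) - 134002/I = (3*(-290)*(-444 - 286))/(-493098) - 134002/370 = (3*(-290)*(-730))*(-1/493098) - 134002*1/370 = 635100*(-1/493098) - 67001/185 = -105850/82183 - 67001/185 = -5525925433/15203855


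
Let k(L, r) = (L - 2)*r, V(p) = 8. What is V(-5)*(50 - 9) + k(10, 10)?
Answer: 408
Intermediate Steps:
k(L, r) = r*(-2 + L) (k(L, r) = (-2 + L)*r = r*(-2 + L))
V(-5)*(50 - 9) + k(10, 10) = 8*(50 - 9) + 10*(-2 + 10) = 8*41 + 10*8 = 328 + 80 = 408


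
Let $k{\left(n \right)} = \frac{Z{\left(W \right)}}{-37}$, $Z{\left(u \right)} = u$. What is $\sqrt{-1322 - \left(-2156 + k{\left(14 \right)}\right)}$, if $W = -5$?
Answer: $\frac{\sqrt{1141561}}{37} \approx 28.877$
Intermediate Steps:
$k{\left(n \right)} = \frac{5}{37}$ ($k{\left(n \right)} = - \frac{5}{-37} = \left(-5\right) \left(- \frac{1}{37}\right) = \frac{5}{37}$)
$\sqrt{-1322 - \left(-2156 + k{\left(14 \right)}\right)} = \sqrt{-1322 + \left(2156 - \frac{5}{37}\right)} = \sqrt{-1322 + \frac{79767}{37}} = \sqrt{\frac{30853}{37}} = \frac{\sqrt{1141561}}{37}$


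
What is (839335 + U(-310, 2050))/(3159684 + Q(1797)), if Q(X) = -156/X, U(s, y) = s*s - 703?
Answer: 139976117/473162666 ≈ 0.29583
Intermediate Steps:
U(s, y) = -703 + s² (U(s, y) = s² - 703 = -703 + s²)
(839335 + U(-310, 2050))/(3159684 + Q(1797)) = (839335 + (-703 + (-310)²))/(3159684 - 156/1797) = (839335 + (-703 + 96100))/(3159684 - 156*1/1797) = (839335 + 95397)/(3159684 - 52/599) = 934732/(1892650664/599) = 934732*(599/1892650664) = 139976117/473162666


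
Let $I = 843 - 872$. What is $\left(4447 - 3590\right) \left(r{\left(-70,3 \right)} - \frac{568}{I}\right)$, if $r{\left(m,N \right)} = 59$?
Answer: $\frac{1953103}{29} \approx 67348.0$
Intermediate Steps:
$I = -29$
$\left(4447 - 3590\right) \left(r{\left(-70,3 \right)} - \frac{568}{I}\right) = \left(4447 - 3590\right) \left(59 - \frac{568}{-29}\right) = 857 \left(59 - - \frac{568}{29}\right) = 857 \left(59 + \frac{568}{29}\right) = 857 \cdot \frac{2279}{29} = \frac{1953103}{29}$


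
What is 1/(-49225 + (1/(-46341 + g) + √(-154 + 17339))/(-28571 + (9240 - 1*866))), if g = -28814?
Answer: -113416231818962975270090/5582914011288280673181100251 + 114078190482925*√17185/5582914011288280673181100251 ≈ -2.0315e-5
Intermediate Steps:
1/(-49225 + (1/(-46341 + g) + √(-154 + 17339))/(-28571 + (9240 - 1*866))) = 1/(-49225 + (1/(-46341 - 28814) + √(-154 + 17339))/(-28571 + (9240 - 1*866))) = 1/(-49225 + (1/(-75155) + √17185)/(-28571 + (9240 - 866))) = 1/(-49225 + (-1/75155 + √17185)/(-28571 + 8374)) = 1/(-49225 + (-1/75155 + √17185)/(-20197)) = 1/(-49225 + (-1/75155 + √17185)*(-1/20197)) = 1/(-49225 + (1/1517905535 - √17185/20197)) = 1/(-74718899960374/1517905535 - √17185/20197)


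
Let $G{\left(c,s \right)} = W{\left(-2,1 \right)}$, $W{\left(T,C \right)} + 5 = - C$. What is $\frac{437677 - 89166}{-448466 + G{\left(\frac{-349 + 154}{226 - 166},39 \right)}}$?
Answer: $- \frac{348511}{448472} \approx -0.77711$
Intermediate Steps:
$W{\left(T,C \right)} = -5 - C$
$G{\left(c,s \right)} = -6$ ($G{\left(c,s \right)} = -5 - 1 = -6$)
$\frac{437677 - 89166}{-448466 + G{\left(\frac{-349 + 154}{226 - 166},39 \right)}} = \frac{437677 - 89166}{-448466 - 6} = \frac{348511}{-448472} = 348511 \left(- \frac{1}{448472}\right) = - \frac{348511}{448472}$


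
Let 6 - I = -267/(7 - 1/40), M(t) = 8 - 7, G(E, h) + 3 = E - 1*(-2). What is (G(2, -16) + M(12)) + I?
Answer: 4304/93 ≈ 46.280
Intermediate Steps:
G(E, h) = -1 + E (G(E, h) = -3 + (E - 1*(-2)) = -3 + (E + 2) = -3 + (2 + E) = -1 + E)
M(t) = 1
I = 4118/93 (I = 6 - (-267)/(7 - 1/40) = 6 - (-267)/279/40 = 6 - (-267)*40/279 = 6 - 1*(-3560/93) = 6 + 3560/93 = 4118/93 ≈ 44.280)
(G(2, -16) + M(12)) + I = ((-1 + 2) + 1) + 4118/93 = (1 + 1) + 4118/93 = 2 + 4118/93 = 4304/93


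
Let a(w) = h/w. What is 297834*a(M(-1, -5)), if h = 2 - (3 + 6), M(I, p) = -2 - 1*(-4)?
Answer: -1042419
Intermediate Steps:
M(I, p) = 2 (M(I, p) = -2 + 4 = 2)
h = -7 (h = 2 - 1*9 = 2 - 9 = -7)
a(w) = -7/w
297834*a(M(-1, -5)) = 297834*(-7/2) = -1042419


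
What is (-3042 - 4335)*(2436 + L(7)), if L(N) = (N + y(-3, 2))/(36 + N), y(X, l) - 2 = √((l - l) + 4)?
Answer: -772807143/43 ≈ -1.7972e+7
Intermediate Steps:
y(X, l) = 4 (y(X, l) = 2 + √((l - l) + 4) = 2 + √(0 + 4) = 2 + √4 = 2 + 2 = 4)
L(N) = (4 + N)/(36 + N) (L(N) = (N + 4)/(36 + N) = (4 + N)/(36 + N))
(-3042 - 4335)*(2436 + L(7)) = (-3042 - 4335)*(2436 + (4 + 7)/(36 + 7)) = -7377*(2436 + 11/43) = -7377*104759/43 = -772807143/43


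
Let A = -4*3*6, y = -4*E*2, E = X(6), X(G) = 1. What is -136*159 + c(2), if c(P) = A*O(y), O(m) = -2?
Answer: -21480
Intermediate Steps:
E = 1
y = -8 (y = -4*1*2 = -4*2 = -8)
A = -72 (A = -12*6 = -72)
c(P) = 144 (c(P) = -72*(-2) = 144)
-136*159 + c(2) = -136*159 + 144 = -21624 + 144 = -21480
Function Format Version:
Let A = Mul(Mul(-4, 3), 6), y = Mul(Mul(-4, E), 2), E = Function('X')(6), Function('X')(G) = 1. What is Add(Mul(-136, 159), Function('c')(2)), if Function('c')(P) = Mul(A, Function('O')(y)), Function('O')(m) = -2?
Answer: -21480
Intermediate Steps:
E = 1
y = -8 (y = Mul(Mul(-4, 1), 2) = Mul(-4, 2) = -8)
A = -72 (A = Mul(-12, 6) = -72)
Function('c')(P) = 144 (Function('c')(P) = Mul(-72, -2) = 144)
Add(Mul(-136, 159), Function('c')(2)) = Add(Mul(-136, 159), 144) = Add(-21624, 144) = -21480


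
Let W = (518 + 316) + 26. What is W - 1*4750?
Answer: -3890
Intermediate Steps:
W = 860 (W = 834 + 26 = 860)
W - 1*4750 = 860 - 1*4750 = 860 - 4750 = -3890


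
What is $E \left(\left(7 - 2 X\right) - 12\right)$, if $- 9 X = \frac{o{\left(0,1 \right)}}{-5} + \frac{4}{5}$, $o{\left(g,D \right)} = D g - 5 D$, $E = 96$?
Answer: $- \frac{2208}{5} \approx -441.6$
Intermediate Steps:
$o{\left(g,D \right)} = - 5 D + D g$
$X = - \frac{1}{5}$ ($X = - \frac{\frac{1 \left(-5 + 0\right)}{-5} + \frac{4}{5}}{9} = - \frac{1 \left(-5\right) \left(- \frac{1}{5}\right) + 4 \cdot \frac{1}{5}}{9} = - \frac{\left(-5\right) \left(- \frac{1}{5}\right) + \frac{4}{5}}{9} = - \frac{1 + \frac{4}{5}}{9} = \left(- \frac{1}{9}\right) \frac{9}{5} = - \frac{1}{5} \approx -0.2$)
$E \left(\left(7 - 2 X\right) - 12\right) = 96 \left(\left(7 - - \frac{2}{5}\right) - 12\right) = 96 \left(\left(7 + \frac{2}{5}\right) - 12\right) = 96 \left(\frac{37}{5} - 12\right) = 96 \left(- \frac{23}{5}\right) = - \frac{2208}{5}$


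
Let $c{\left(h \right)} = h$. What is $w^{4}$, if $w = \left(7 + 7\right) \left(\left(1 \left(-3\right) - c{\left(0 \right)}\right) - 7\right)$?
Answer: $384160000$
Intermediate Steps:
$w = -140$ ($w = \left(7 + 7\right) \left(\left(1 \left(-3\right) - 0\right) - 7\right) = 14 \left(\left(-3 + 0\right) - 7\right) = 14 \left(-3 - 7\right) = 14 \left(-10\right) = -140$)
$w^{4} = \left(-140\right)^{4} = 384160000$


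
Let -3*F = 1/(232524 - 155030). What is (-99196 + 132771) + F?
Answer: 7805583149/232482 ≈ 33575.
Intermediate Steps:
F = -1/232482 (F = -1/(3*(232524 - 155030)) = -1/3/77494 = -1/3*1/77494 = -1/232482 ≈ -4.3014e-6)
(-99196 + 132771) + F = (-99196 + 132771) - 1/232482 = 33575 - 1/232482 = 7805583149/232482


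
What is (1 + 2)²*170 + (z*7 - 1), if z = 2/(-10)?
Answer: 7638/5 ≈ 1527.6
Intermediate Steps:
z = -⅕ (z = 2*(-⅒) = -⅕ ≈ -0.20000)
(1 + 2)²*170 + (z*7 - 1) = (1 + 2)²*170 + (-⅕*7 - 1) = 3²*170 + (-7/5 - 1) = 9*170 - 12/5 = 1530 - 12/5 = 7638/5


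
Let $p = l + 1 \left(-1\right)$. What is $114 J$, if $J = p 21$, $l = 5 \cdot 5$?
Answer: $57456$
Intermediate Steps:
$l = 25$
$p = 24$ ($p = 25 + 1 \left(-1\right) = 25 - 1 = 24$)
$J = 504$ ($J = 24 \cdot 21 = 504$)
$114 J = 114 \cdot 504 = 57456$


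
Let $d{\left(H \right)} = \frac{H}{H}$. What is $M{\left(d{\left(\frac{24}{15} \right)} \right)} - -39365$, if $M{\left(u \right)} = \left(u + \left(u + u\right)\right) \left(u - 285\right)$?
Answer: $38513$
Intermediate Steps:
$d{\left(H \right)} = 1$
$M{\left(u \right)} = 3 u \left(-285 + u\right)$ ($M{\left(u \right)} = \left(u + 2 u\right) \left(-285 + u\right) = 3 u \left(-285 + u\right)$)
$M{\left(d{\left(\frac{24}{15} \right)} \right)} - -39365 = 3 \cdot 1 \left(-285 + 1\right) - -39365 = 3 \cdot 1 \left(-284\right) + 39365 = -852 + 39365 = 38513$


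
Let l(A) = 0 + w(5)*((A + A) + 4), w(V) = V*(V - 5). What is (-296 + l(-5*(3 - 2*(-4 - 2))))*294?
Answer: -87024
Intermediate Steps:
w(V) = V*(-5 + V)
l(A) = 0 (l(A) = 0 + (5*(-5 + 5))*((A + A) + 4) = 0 + (5*0)*(2*A + 4) = 0 + 0*(4 + 2*A) = 0 + 0 = 0)
(-296 + l(-5*(3 - 2*(-4 - 2))))*294 = (-296 + 0)*294 = -296*294 = -87024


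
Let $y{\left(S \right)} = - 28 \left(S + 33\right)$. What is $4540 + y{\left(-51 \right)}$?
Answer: $5044$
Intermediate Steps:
$y{\left(S \right)} = -924 - 28 S$ ($y{\left(S \right)} = - 28 \left(33 + S\right) = -924 - 28 S$)
$4540 + y{\left(-51 \right)} = 4540 - -504 = 4540 + \left(-924 + 1428\right) = 4540 + 504 = 5044$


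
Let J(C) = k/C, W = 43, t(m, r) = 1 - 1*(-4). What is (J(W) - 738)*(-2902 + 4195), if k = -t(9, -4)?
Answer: -41038527/43 ≈ -9.5438e+5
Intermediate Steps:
t(m, r) = 5 (t(m, r) = 1 + 4 = 5)
k = -5 (k = -1*5 = -5)
J(C) = -5/C
(J(W) - 738)*(-2902 + 4195) = (-5/43 - 738)*(-2902 + 4195) = (-5*1/43 - 738)*1293 = (-5/43 - 738)*1293 = -31739/43*1293 = -41038527/43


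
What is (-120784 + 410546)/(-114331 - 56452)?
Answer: -289762/170783 ≈ -1.6967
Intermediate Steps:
(-120784 + 410546)/(-114331 - 56452) = 289762/(-170783) = 289762*(-1/170783) = -289762/170783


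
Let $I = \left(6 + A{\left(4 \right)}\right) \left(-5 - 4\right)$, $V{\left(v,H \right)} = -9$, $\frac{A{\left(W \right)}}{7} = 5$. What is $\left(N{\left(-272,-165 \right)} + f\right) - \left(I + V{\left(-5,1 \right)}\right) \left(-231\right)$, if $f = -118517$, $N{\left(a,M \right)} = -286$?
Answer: $-206121$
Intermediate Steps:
$A{\left(W \right)} = 35$ ($A{\left(W \right)} = 7 \cdot 5 = 35$)
$I = -369$ ($I = \left(6 + 35\right) \left(-5 - 4\right) = 41 \left(-5 - 4\right) = 41 \left(-9\right) = -369$)
$\left(N{\left(-272,-165 \right)} + f\right) - \left(I + V{\left(-5,1 \right)}\right) \left(-231\right) = \left(-286 - 118517\right) - \left(-369 - 9\right) \left(-231\right) = -118803 - \left(-378\right) \left(-231\right) = -118803 - 87318 = -206121$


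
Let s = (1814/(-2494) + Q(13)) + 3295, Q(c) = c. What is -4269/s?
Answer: -1774481/1374723 ≈ -1.2908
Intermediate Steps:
s = 4124169/1247 (s = (1814/(-2494) + 13) + 3295 = (1814*(-1/2494) + 13) + 3295 = (-907/1247 + 13) + 3295 = 15304/1247 + 3295 = 4124169/1247 ≈ 3307.3)
-4269/s = -4269/4124169/1247 = -4269*1247/4124169 = -1774481/1374723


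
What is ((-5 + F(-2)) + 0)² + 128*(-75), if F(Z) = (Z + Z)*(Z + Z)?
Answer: -9479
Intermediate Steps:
F(Z) = 4*Z² (F(Z) = (2*Z)*(2*Z) = 4*Z²)
((-5 + F(-2)) + 0)² + 128*(-75) = ((-5 + 4*(-2)²) + 0)² + 128*(-75) = ((-5 + 4*4) + 0)² - 9600 = ((-5 + 16) + 0)² - 9600 = (11 + 0)² - 9600 = 11² - 9600 = 121 - 9600 = -9479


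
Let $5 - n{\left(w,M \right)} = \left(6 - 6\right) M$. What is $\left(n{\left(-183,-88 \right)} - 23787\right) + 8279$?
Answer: $-15503$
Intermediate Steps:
$n{\left(w,M \right)} = 5$ ($n{\left(w,M \right)} = 5 - \left(6 - 6\right) M = 5 - 0 M = 5 - 0 = 5 + 0 = 5$)
$\left(n{\left(-183,-88 \right)} - 23787\right) + 8279 = \left(5 - 23787\right) + 8279 = -23782 + 8279 = -15503$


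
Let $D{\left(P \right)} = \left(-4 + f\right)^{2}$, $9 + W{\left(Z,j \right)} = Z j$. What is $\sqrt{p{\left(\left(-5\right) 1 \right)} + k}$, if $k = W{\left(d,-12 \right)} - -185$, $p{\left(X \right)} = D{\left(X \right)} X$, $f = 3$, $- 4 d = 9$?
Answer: $3 \sqrt{22} \approx 14.071$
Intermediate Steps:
$d = - \frac{9}{4}$ ($d = \left(- \frac{1}{4}\right) 9 = - \frac{9}{4} \approx -2.25$)
$W{\left(Z,j \right)} = -9 + Z j$
$D{\left(P \right)} = 1$ ($D{\left(P \right)} = \left(-4 + 3\right)^{2} = \left(-1\right)^{2} = 1$)
$p{\left(X \right)} = X$ ($p{\left(X \right)} = 1 X = X$)
$k = 203$ ($k = \left(-9 - -27\right) - -185 = \left(-9 + 27\right) + 185 = 18 + 185 = 203$)
$\sqrt{p{\left(\left(-5\right) 1 \right)} + k} = \sqrt{\left(-5\right) 1 + 203} = \sqrt{-5 + 203} = \sqrt{198} = 3 \sqrt{22}$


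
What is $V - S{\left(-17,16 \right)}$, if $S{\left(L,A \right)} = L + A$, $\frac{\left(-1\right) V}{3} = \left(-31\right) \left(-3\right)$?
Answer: $-278$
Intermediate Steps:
$V = -279$ ($V = - 3 \left(\left(-31\right) \left(-3\right)\right) = \left(-3\right) 93 = -279$)
$S{\left(L,A \right)} = A + L$
$V - S{\left(-17,16 \right)} = -279 - \left(16 - 17\right) = -279 - -1 = -279 + 1 = -278$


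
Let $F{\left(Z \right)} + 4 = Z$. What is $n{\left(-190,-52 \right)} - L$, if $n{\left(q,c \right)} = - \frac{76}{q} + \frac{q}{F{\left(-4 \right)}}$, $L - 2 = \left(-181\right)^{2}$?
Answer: $- \frac{654777}{20} \approx -32739.0$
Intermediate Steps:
$F{\left(Z \right)} = -4 + Z$
$L = 32763$ ($L = 2 + \left(-181\right)^{2} = 2 + 32761 = 32763$)
$n{\left(q,c \right)} = - \frac{76}{q} - \frac{q}{8}$ ($n{\left(q,c \right)} = - \frac{76}{q} + \frac{q}{-4 - 4} = - \frac{76}{q} + \frac{q}{-8} = - \frac{76}{q} + q \left(- \frac{1}{8}\right) = - \frac{76}{q} - \frac{q}{8}$)
$n{\left(-190,-52 \right)} - L = \left(- \frac{76}{-190} - - \frac{95}{4}\right) - 32763 = \left(\left(-76\right) \left(- \frac{1}{190}\right) + \frac{95}{4}\right) - 32763 = \left(\frac{2}{5} + \frac{95}{4}\right) - 32763 = \frac{483}{20} - 32763 = - \frac{654777}{20}$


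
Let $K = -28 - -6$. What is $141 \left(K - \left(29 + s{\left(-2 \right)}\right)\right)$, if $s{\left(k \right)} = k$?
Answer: $-6909$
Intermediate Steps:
$K = -22$ ($K = -28 + 6 = -22$)
$141 \left(K - \left(29 + s{\left(-2 \right)}\right)\right) = 141 \left(-22 - 27\right) = 141 \left(-49\right) = -6909$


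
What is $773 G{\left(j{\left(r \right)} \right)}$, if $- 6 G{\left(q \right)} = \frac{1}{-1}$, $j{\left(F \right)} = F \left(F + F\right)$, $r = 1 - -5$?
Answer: $\frac{773}{6} \approx 128.83$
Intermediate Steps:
$r = 6$ ($r = 1 + 5 = 6$)
$j{\left(F \right)} = 2 F^{2}$ ($j{\left(F \right)} = F 2 F = 2 F^{2}$)
$G{\left(q \right)} = \frac{1}{6}$ ($G{\left(q \right)} = - \frac{1}{6 \left(-1\right)} = \left(- \frac{1}{6}\right) \left(-1\right) = \frac{1}{6}$)
$773 G{\left(j{\left(r \right)} \right)} = 773 \cdot \frac{1}{6} = \frac{773}{6}$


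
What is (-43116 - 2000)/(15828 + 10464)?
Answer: -11279/6573 ≈ -1.7160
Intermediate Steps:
(-43116 - 2000)/(15828 + 10464) = -45116/26292 = -45116*1/26292 = -11279/6573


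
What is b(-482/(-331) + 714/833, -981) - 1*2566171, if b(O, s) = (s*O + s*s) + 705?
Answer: -3719652445/2317 ≈ -1.6054e+6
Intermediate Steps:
b(O, s) = 705 + s² + O*s (b(O, s) = (O*s + s²) + 705 = (s² + O*s) + 705 = 705 + s² + O*s)
b(-482/(-331) + 714/833, -981) - 1*2566171 = (705 + (-981)² + (-482/(-331) + 714/833)*(-981)) - 1*2566171 = (705 + 962361 + (-482*(-1/331) + 714*(1/833))*(-981)) - 2566171 = (705 + 962361 + (482/331 + 6/7)*(-981)) - 2566171 = (705 + 962361 + (5360/2317)*(-981)) - 2566171 = (705 + 962361 - 5258160/2317) - 2566171 = 2226165762/2317 - 2566171 = -3719652445/2317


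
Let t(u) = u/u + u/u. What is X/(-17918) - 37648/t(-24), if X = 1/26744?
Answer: -9020441825409/479198992 ≈ -18824.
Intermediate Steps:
X = 1/26744 ≈ 3.7392e-5
t(u) = 2 (t(u) = 1 + 1 = 2)
X/(-17918) - 37648/t(-24) = (1/26744)/(-17918) - 37648/2 = (1/26744)*(-1/17918) - 37648*1/2 = -1/479198992 - 18824 = -9020441825409/479198992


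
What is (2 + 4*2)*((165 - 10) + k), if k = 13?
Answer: 1680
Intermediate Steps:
(2 + 4*2)*((165 - 10) + k) = (2 + 4*2)*((165 - 10) + 13) = (2 + 8)*(155 + 13) = 10*168 = 1680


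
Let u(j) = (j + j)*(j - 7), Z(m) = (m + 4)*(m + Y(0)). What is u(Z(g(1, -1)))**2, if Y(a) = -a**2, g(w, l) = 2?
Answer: 14400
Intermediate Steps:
Z(m) = m*(4 + m) (Z(m) = (m + 4)*(m - 1*0**2) = (4 + m)*(m - 1*0) = (4 + m)*(m + 0) = (4 + m)*m = m*(4 + m))
u(j) = 2*j*(-7 + j) (u(j) = (2*j)*(-7 + j) = 2*j*(-7 + j))
u(Z(g(1, -1)))**2 = (2*(2*(4 + 2))*(-7 + 2*(4 + 2)))**2 = (2*(2*6)*(-7 + 2*6))**2 = (2*12*(-7 + 12))**2 = (2*12*5)**2 = 120**2 = 14400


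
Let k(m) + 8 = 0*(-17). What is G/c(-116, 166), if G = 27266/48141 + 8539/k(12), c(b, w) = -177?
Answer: 410857871/68167656 ≈ 6.0272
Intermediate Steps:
k(m) = -8 (k(m) = -8 + 0*(-17) = -8 + 0 = -8)
G = -410857871/385128 (G = 27266/48141 + 8539/(-8) = 27266*(1/48141) + 8539*(-1/8) = 27266/48141 - 8539/8 = -410857871/385128 ≈ -1066.8)
G/c(-116, 166) = -410857871/385128/(-177) = -410857871/385128*(-1/177) = 410857871/68167656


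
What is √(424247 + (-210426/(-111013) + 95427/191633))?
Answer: 2*√48000914778123119927015447/21273754229 ≈ 651.34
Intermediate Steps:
√(424247 + (-210426/(-111013) + 95427/191633)) = √(424247 + (-210426*(-1/111013) + 95427*(1/191633))) = √(424247 + (210426/111013 + 95427/191633)) = √(424247 + 50918203209/21273754229) = √(9025377328593772/21273754229) = 2*√48000914778123119927015447/21273754229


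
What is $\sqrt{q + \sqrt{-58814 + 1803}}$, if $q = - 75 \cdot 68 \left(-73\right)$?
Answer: $\sqrt{372300 + i \sqrt{57011}} \approx 610.16 + 0.196 i$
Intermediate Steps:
$q = 372300$ ($q = - 5100 \left(-73\right) = \left(-1\right) \left(-372300\right) = 372300$)
$\sqrt{q + \sqrt{-58814 + 1803}} = \sqrt{372300 + \sqrt{-58814 + 1803}} = \sqrt{372300 + \sqrt{-57011}} = \sqrt{372300 + i \sqrt{57011}}$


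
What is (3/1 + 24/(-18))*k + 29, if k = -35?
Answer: -88/3 ≈ -29.333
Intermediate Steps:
(3/1 + 24/(-18))*k + 29 = (3/1 + 24/(-18))*(-35) + 29 = (3*1 + 24*(-1/18))*(-35) + 29 = (3 - 4/3)*(-35) + 29 = (5/3)*(-35) + 29 = -175/3 + 29 = -88/3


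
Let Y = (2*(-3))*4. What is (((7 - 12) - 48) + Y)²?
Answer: 5929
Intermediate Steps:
Y = -24 (Y = -6*4 = -24)
(((7 - 12) - 48) + Y)² = (((7 - 12) - 48) - 24)² = ((-5 - 48) - 24)² = (-53 - 24)² = (-77)² = 5929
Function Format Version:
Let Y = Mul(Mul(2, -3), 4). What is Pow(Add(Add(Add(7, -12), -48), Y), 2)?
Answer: 5929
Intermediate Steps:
Y = -24 (Y = Mul(-6, 4) = -24)
Pow(Add(Add(Add(7, -12), -48), Y), 2) = Pow(Add(Add(Add(7, -12), -48), -24), 2) = Pow(Add(Add(-5, -48), -24), 2) = Pow(Add(-53, -24), 2) = Pow(-77, 2) = 5929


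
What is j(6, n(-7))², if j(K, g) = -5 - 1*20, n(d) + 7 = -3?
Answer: 625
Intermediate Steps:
n(d) = -10 (n(d) = -7 - 3 = -10)
j(K, g) = -25 (j(K, g) = -5 - 20 = -25)
j(6, n(-7))² = (-25)² = 625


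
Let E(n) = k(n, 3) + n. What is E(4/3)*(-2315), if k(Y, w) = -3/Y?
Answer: 25465/12 ≈ 2122.1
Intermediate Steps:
E(n) = n - 3/n (E(n) = -3/n + n = n - 3/n)
E(4/3)*(-2315) = (4/3 - 3/(4/3))*(-2315) = (4*(⅓) - 3/(4*(⅓)))*(-2315) = (4/3 - 3/4/3)*(-2315) = (4/3 - 3*¾)*(-2315) = (4/3 - 9/4)*(-2315) = -11/12*(-2315) = 25465/12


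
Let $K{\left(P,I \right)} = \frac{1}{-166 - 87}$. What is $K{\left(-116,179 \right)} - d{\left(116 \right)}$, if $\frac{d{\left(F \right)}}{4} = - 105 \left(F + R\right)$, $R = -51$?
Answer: $\frac{6906899}{253} \approx 27300.0$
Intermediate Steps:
$K{\left(P,I \right)} = - \frac{1}{253}$ ($K{\left(P,I \right)} = \frac{1}{-253} = - \frac{1}{253}$)
$d{\left(F \right)} = 21420 - 420 F$ ($d{\left(F \right)} = 4 \left(- 105 \left(F - 51\right)\right) = 4 \left(- 105 \left(-51 + F\right)\right) = 4 \left(5355 - 105 F\right) = 21420 - 420 F$)
$K{\left(-116,179 \right)} - d{\left(116 \right)} = - \frac{1}{253} - \left(21420 - 48720\right) = - \frac{1}{253} - -27300 = - \frac{1}{253} + 27300 = \frac{6906899}{253}$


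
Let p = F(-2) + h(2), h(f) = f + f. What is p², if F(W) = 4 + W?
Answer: 36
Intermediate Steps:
h(f) = 2*f
p = 6 (p = (4 - 2) + 2*2 = 2 + 4 = 6)
p² = 6² = 36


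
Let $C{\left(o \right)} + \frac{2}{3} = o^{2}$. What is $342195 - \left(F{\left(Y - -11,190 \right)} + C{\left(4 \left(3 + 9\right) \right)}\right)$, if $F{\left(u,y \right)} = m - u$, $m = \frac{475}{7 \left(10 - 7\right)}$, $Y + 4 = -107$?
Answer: $\frac{7135150}{21} \approx 3.3977 \cdot 10^{5}$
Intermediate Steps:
$Y = -111$ ($Y = -4 - 107 = -111$)
$m = \frac{475}{21}$ ($m = \frac{475}{7 \cdot 3} = \frac{475}{21} \approx 22.619$)
$F{\left(u,y \right)} = \frac{475}{21} - u$
$C{\left(o \right)} = - \frac{2}{3} + o^{2}$
$342195 - \left(F{\left(Y - -11,190 \right)} + C{\left(4 \left(3 + 9\right) \right)}\right) = 342195 - \left(\left(\frac{475}{21} - \left(-111 - -11\right)\right) - \left(\frac{2}{3} - \left(4 \left(3 + 9\right)\right)^{2}\right)\right) = 342195 - \left(\left(\frac{475}{21} - \left(-111 + 11\right)\right) - \left(\frac{2}{3} - \left(4 \cdot 12\right)^{2}\right)\right) = 342195 - \left(\left(\frac{475}{21} - -100\right) - \left(\frac{2}{3} - 48^{2}\right)\right) = 342195 - \left(\left(\frac{475}{21} + 100\right) + \left(- \frac{2}{3} + 2304\right)\right) = 342195 - \left(\frac{2575}{21} + \frac{6910}{3}\right) = 342195 - \frac{50945}{21} = \frac{7135150}{21}$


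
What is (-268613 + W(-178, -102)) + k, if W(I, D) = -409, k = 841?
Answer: -268181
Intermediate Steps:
(-268613 + W(-178, -102)) + k = (-268613 - 409) + 841 = -269022 + 841 = -268181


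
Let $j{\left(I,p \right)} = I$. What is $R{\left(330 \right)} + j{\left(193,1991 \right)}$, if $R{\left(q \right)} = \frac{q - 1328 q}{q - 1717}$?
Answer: $\frac{705601}{1387} \approx 508.72$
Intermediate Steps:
$R{\left(q \right)} = - \frac{1327 q}{-1717 + q}$ ($R{\left(q \right)} = \frac{\left(-1327\right) q}{-1717 + q} = - \frac{1327 q}{-1717 + q}$)
$R{\left(330 \right)} + j{\left(193,1991 \right)} = \left(-1327\right) 330 \frac{1}{-1717 + 330} + 193 = \left(-1327\right) 330 \frac{1}{-1387} + 193 = \left(-1327\right) 330 \left(- \frac{1}{1387}\right) + 193 = \frac{437910}{1387} + 193 = \frac{705601}{1387}$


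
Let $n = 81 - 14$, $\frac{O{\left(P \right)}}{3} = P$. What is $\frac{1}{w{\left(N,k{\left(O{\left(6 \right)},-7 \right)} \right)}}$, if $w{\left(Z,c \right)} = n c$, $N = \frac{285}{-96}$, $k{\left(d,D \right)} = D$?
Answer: $- \frac{1}{469} \approx -0.0021322$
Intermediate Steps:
$O{\left(P \right)} = 3 P$
$n = 67$
$N = - \frac{95}{32}$ ($N = 285 \left(- \frac{1}{96}\right) = - \frac{95}{32} \approx -2.9688$)
$w{\left(Z,c \right)} = 67 c$
$\frac{1}{w{\left(N,k{\left(O{\left(6 \right)},-7 \right)} \right)}} = \frac{1}{67 \left(-7\right)} = \frac{1}{-469} = - \frac{1}{469}$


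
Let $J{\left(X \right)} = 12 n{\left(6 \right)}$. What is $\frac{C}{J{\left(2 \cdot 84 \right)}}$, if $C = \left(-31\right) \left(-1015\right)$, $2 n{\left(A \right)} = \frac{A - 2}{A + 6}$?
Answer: $\frac{31465}{2} \approx 15733.0$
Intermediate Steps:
$n{\left(A \right)} = \frac{-2 + A}{2 \left(6 + A\right)}$ ($n{\left(A \right)} = \frac{\left(A - 2\right) \frac{1}{A + 6}}{2} = \frac{\left(-2 + A\right) \frac{1}{6 + A}}{2} = \frac{\frac{1}{6 + A} \left(-2 + A\right)}{2} = \frac{-2 + A}{2 \left(6 + A\right)}$)
$J{\left(X \right)} = 2$ ($J{\left(X \right)} = 12 \frac{-2 + 6}{2 \left(6 + 6\right)} = 12 \cdot \frac{1}{2} \cdot \frac{1}{12} \cdot 4 = 12 \cdot \frac{1}{6} = 2$)
$C = 31465$
$\frac{C}{J{\left(2 \cdot 84 \right)}} = \frac{31465}{2}$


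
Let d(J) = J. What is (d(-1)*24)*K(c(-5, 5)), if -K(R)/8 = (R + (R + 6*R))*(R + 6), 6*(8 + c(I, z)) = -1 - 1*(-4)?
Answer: 17280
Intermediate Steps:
c(I, z) = -15/2 (c(I, z) = -8 + (-1 - 1*(-4))/6 = -8 + (-1 + 4)/6 = -8 + (1/6)*3 = -8 + 1/2 = -15/2)
K(R) = -64*R*(6 + R) (K(R) = -8*(R + (R + 6*R))*(R + 6) = -8*(R + 7*R)*(6 + R) = -8*8*R*(6 + R) = -64*R*(6 + R))
(d(-1)*24)*K(c(-5, 5)) = (-1*24)*(-64*(-15/2)*(6 - 15/2)) = -(-1536)*(-15)*(-3)/(2*2) = -24*(-720) = 17280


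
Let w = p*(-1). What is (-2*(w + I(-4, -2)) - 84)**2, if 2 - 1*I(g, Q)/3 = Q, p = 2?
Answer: 10816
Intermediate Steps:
I(g, Q) = 6 - 3*Q
w = -2 (w = 2*(-1) = -2)
(-2*(w + I(-4, -2)) - 84)**2 = (-2*(-2 + (6 - 3*(-2))) - 84)**2 = (-2*(-2 + (6 + 6)) - 84)**2 = (-2*(-2 + 12) - 84)**2 = (-2*10 - 84)**2 = (-20 - 84)**2 = (-104)**2 = 10816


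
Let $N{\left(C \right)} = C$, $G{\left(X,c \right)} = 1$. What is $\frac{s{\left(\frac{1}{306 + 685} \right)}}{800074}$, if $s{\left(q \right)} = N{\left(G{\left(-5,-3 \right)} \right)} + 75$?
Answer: $\frac{38}{400037} \approx 9.4991 \cdot 10^{-5}$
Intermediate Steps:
$s{\left(q \right)} = 76$ ($s{\left(q \right)} = 1 + 75 = 76$)
$\frac{s{\left(\frac{1}{306 + 685} \right)}}{800074} = \frac{76}{800074} = 76 \cdot \frac{1}{800074} = \frac{38}{400037}$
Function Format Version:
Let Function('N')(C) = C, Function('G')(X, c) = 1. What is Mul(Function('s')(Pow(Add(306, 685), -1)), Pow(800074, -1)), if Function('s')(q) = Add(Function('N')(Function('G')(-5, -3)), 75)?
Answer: Rational(38, 400037) ≈ 9.4991e-5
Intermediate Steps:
Function('s')(q) = 76 (Function('s')(q) = Add(1, 75) = 76)
Mul(Function('s')(Pow(Add(306, 685), -1)), Pow(800074, -1)) = Mul(76, Pow(800074, -1)) = Mul(76, Rational(1, 800074)) = Rational(38, 400037)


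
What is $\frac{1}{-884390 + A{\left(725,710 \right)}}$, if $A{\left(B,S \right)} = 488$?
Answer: $- \frac{1}{883902} \approx -1.1313 \cdot 10^{-6}$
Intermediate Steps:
$\frac{1}{-884390 + A{\left(725,710 \right)}} = \frac{1}{-884390 + 488} = \frac{1}{-883902} = - \frac{1}{883902}$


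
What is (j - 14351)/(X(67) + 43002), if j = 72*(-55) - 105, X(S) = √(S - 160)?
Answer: -263974944/616390699 + 18416*I*√93/1849172097 ≈ -0.42826 + 9.6042e-5*I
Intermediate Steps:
X(S) = √(-160 + S)
j = -4065 (j = -3960 - 105 = -4065)
(j - 14351)/(X(67) + 43002) = (-4065 - 14351)/(√(-160 + 67) + 43002) = -18416/(√(-93) + 43002) = -18416/(I*√93 + 43002) = -18416/(43002 + I*√93)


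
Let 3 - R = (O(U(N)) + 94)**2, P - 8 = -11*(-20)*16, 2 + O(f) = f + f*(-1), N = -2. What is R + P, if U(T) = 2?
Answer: -4933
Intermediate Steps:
O(f) = -2 (O(f) = -2 + (f + f*(-1)) = -2 + (f - f) = -2 + 0 = -2)
P = 3528 (P = 8 - 11*(-20)*16 = 8 + 220*16 = 8 + 3520 = 3528)
R = -8461 (R = 3 - (-2 + 94)**2 = 3 - 1*92**2 = 3 - 1*8464 = 3 - 8464 = -8461)
R + P = -8461 + 3528 = -4933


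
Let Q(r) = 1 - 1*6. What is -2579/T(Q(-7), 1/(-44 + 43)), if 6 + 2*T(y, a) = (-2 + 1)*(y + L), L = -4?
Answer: -5158/3 ≈ -1719.3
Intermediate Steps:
Q(r) = -5 (Q(r) = 1 - 6 = -5)
T(y, a) = -1 - y/2 (T(y, a) = -3 + ((-2 + 1)*(y - 4))/2 = -3 + (-(-4 + y))/2 = -3 + (4 - y)/2 = -3 + (2 - y/2) = -1 - y/2)
-2579/T(Q(-7), 1/(-44 + 43)) = -2579/(-1 - ½*(-5)) = -2579/(-1 + 5/2) = -2579/3/2 = -2579*⅔ = -5158/3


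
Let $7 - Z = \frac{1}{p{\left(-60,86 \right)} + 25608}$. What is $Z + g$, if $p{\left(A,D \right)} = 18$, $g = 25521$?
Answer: $\frac{654180527}{25626} \approx 25528.0$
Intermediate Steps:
$Z = \frac{179381}{25626}$ ($Z = 7 - \frac{1}{18 + 25608} = 7 - \frac{1}{25626} = \frac{179381}{25626} \approx 7.0$)
$Z + g = \frac{179381}{25626} + 25521 = \frac{654180527}{25626}$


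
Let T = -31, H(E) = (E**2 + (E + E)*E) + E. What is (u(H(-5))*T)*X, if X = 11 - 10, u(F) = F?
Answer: -2170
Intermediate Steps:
H(E) = E + 3*E**2 (H(E) = (E**2 + (2*E)*E) + E = (E**2 + 2*E**2) + E = 3*E**2 + E = E + 3*E**2)
X = 1
(u(H(-5))*T)*X = (-5*(1 + 3*(-5))*(-31))*1 = (-5*(1 - 15)*(-31))*1 = (-5*(-14)*(-31))*1 = (70*(-31))*1 = -2170*1 = -2170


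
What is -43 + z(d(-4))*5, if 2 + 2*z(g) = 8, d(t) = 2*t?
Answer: -28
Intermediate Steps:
z(g) = 3 (z(g) = -1 + (1/2)*8 = -1 + 4 = 3)
-43 + z(d(-4))*5 = -43 + 3*5 = -43 + 15 = -28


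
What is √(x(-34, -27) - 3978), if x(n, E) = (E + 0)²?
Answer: 57*I ≈ 57.0*I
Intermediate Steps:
x(n, E) = E²
√(x(-34, -27) - 3978) = √((-27)² - 3978) = √(729 - 3978) = √(-3249) = 57*I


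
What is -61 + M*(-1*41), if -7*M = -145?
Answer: -6372/7 ≈ -910.29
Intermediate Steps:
M = 145/7 (M = -1/7*(-145) = 145/7 ≈ 20.714)
-61 + M*(-1*41) = -61 + 145*(-1*41)/7 = -61 + (145/7)*(-41) = -61 - 5945/7 = -6372/7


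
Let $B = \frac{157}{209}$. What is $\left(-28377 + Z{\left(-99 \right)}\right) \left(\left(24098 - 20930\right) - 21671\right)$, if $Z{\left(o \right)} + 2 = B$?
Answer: $\frac{109742292162}{209} \approx 5.2508 \cdot 10^{8}$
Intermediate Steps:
$B = \frac{157}{209}$ ($B = 157 \cdot \frac{1}{209} = \frac{157}{209} \approx 0.7512$)
$Z{\left(o \right)} = - \frac{261}{209}$ ($Z{\left(o \right)} = -2 + \frac{157}{209} = - \frac{261}{209}$)
$\left(-28377 + Z{\left(-99 \right)}\right) \left(\left(24098 - 20930\right) - 21671\right) = \left(-28377 - \frac{261}{209}\right) \left(\left(24098 - 20930\right) - 21671\right) = - \frac{5931054 \left(\left(24098 - 20930\right) - 21671\right)}{209} = - \frac{5931054 \left(3168 - 21671\right)}{209} = \left(- \frac{5931054}{209}\right) \left(-18503\right) = \frac{109742292162}{209}$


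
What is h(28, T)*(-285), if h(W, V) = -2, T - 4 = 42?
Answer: 570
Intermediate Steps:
T = 46 (T = 4 + 42 = 46)
h(28, T)*(-285) = -2*(-285) = 570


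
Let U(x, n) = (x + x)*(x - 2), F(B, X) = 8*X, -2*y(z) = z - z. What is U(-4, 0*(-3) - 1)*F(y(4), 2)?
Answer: 768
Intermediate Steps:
y(z) = 0 (y(z) = -(z - z)/2 = -½*0 = 0)
U(x, n) = 2*x*(-2 + x) (U(x, n) = (2*x)*(-2 + x) = 2*x*(-2 + x))
U(-4, 0*(-3) - 1)*F(y(4), 2) = (2*(-4)*(-2 - 4))*(8*2) = (2*(-4)*(-6))*16 = 48*16 = 768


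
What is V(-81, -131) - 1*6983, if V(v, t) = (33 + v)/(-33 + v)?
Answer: -132669/19 ≈ -6982.6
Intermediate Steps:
V(v, t) = (33 + v)/(-33 + v)
V(-81, -131) - 1*6983 = (33 - 81)/(-33 - 81) - 1*6983 = -48/(-114) - 6983 = -1/114*(-48) - 6983 = 8/19 - 6983 = -132669/19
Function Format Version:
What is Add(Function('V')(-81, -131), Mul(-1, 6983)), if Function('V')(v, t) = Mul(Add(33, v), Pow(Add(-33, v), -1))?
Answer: Rational(-132669, 19) ≈ -6982.6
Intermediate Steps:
Function('V')(v, t) = Mul(Pow(Add(-33, v), -1), Add(33, v))
Add(Function('V')(-81, -131), Mul(-1, 6983)) = Add(Mul(Pow(Add(-33, -81), -1), Add(33, -81)), Mul(-1, 6983)) = Add(Mul(Pow(-114, -1), -48), -6983) = Add(Mul(Rational(-1, 114), -48), -6983) = Add(Rational(8, 19), -6983) = Rational(-132669, 19)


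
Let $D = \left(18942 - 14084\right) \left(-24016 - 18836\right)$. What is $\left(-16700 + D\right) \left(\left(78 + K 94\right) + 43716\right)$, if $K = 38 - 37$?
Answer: $-9137118031808$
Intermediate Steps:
$D = -208175016$ ($D = 4858 \left(-42852\right) = -208175016$)
$K = 1$ ($K = 38 - 37 = 1$)
$\left(-16700 + D\right) \left(\left(78 + K 94\right) + 43716\right) = \left(-16700 - 208175016\right) \left(\left(78 + 1 \cdot 94\right) + 43716\right) = - 208191716 \left(\left(78 + 94\right) + 43716\right) = - 208191716 \left(172 + 43716\right) = \left(-208191716\right) 43888 = -9137118031808$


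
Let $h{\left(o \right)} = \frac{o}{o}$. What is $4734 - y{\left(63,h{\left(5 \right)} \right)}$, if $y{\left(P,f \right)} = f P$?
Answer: $4671$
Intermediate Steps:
$h{\left(o \right)} = 1$
$y{\left(P,f \right)} = P f$
$4734 - y{\left(63,h{\left(5 \right)} \right)} = 4734 - 63 \cdot 1 = 4734 - 63 = 4671$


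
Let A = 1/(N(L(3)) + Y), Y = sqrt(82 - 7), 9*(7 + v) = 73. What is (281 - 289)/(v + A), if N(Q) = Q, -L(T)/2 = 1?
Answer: -52416/7379 + 3240*sqrt(3)/7379 ≈ -6.3429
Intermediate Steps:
v = 10/9 (v = -7 + (1/9)*73 = -7 + 73/9 = 10/9 ≈ 1.1111)
L(T) = -2 (L(T) = -2*1 = -2)
Y = 5*sqrt(3) (Y = sqrt(75) = 5*sqrt(3) ≈ 8.6602)
A = 1/(-2 + 5*sqrt(3)) ≈ 0.15014
(281 - 289)/(v + A) = (281 - 289)/(10/9 + (2/71 + 5*sqrt(3)/71)) = -8/(728/639 + 5*sqrt(3)/71)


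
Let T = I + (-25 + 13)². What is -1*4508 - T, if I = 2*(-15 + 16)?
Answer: -4654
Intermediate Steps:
I = 2 (I = 2*1 = 2)
T = 146 (T = 2 + (-25 + 13)² = 2 + (-12)² = 2 + 144 = 146)
-1*4508 - T = -1*4508 - 1*146 = -4508 - 146 = -4654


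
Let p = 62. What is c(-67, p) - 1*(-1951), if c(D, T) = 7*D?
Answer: 1482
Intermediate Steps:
c(-67, p) - 1*(-1951) = 7*(-67) - 1*(-1951) = -469 + 1951 = 1482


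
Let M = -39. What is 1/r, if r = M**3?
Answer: -1/59319 ≈ -1.6858e-5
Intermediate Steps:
r = -59319 (r = (-39)**3 = -59319)
1/r = 1/(-59319) = -1/59319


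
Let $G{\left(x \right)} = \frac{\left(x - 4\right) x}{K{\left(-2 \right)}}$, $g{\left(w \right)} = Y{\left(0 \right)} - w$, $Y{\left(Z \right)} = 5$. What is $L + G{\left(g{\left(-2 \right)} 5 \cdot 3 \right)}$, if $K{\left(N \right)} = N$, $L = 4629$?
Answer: $- \frac{1347}{2} \approx -673.5$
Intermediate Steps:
$g{\left(w \right)} = 5 - w$
$G{\left(x \right)} = - \frac{x \left(-4 + x\right)}{2}$ ($G{\left(x \right)} = \frac{\left(x - 4\right) x}{-2} = \left(-4 + x\right) x \left(- \frac{1}{2}\right) = x \left(-4 + x\right) \left(- \frac{1}{2}\right) = - \frac{x \left(-4 + x\right)}{2}$)
$L + G{\left(g{\left(-2 \right)} 5 \cdot 3 \right)} = 4629 + \frac{\left(5 - -2\right) 5 \cdot 3 \left(4 - \left(5 - -2\right) 5 \cdot 3\right)}{2} = 4629 + \frac{\left(5 + 2\right) 5 \cdot 3 \left(4 - \left(5 + 2\right) 5 \cdot 3\right)}{2} = 4629 + \frac{7 \cdot 5 \cdot 3 \left(4 - 7 \cdot 5 \cdot 3\right)}{2} = 4629 + \frac{35 \cdot 3 \left(4 - 35 \cdot 3\right)}{2} = 4629 + \frac{1}{2} \cdot 105 \left(4 - 105\right) = 4629 + \frac{1}{2} \cdot 105 \left(-101\right) = 4629 - \frac{10605}{2} = - \frac{1347}{2}$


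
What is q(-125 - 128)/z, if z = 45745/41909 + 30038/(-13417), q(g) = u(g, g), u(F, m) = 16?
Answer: -1285241264/92157411 ≈ -13.946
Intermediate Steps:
q(g) = 16
z = -92157411/80327579 (z = 45745*(1/41909) + 30038*(-1/13417) = 6535/5987 - 30038/13417 = -92157411/80327579 ≈ -1.1473)
q(-125 - 128)/z = 16/(-92157411/80327579) = 16*(-80327579/92157411) = -1285241264/92157411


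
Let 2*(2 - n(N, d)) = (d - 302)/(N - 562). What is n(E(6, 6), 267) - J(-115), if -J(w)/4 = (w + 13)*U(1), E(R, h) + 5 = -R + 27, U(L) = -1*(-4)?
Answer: -254285/156 ≈ -1630.0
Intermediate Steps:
U(L) = 4
E(R, h) = 22 - R (E(R, h) = -5 + (-R + 27) = -5 + (27 - R) = 22 - R)
n(N, d) = 2 - (-302 + d)/(2*(-562 + N)) (n(N, d) = 2 - (d - 302)/(2*(N - 562)) = 2 - (-302 + d)/(2*(-562 + N)))
J(w) = -208 - 16*w (J(w) = -4*(w + 13)*4 = -4*(13 + w)*4 = -4*(52 + 4*w) = -208 - 16*w)
n(E(6, 6), 267) - J(-115) = (-1946 - 1*267 + 4*(22 - 1*6))/(2*(-562 + (22 - 1*6))) - (-208 - 16*(-115)) = (-1946 - 267 + 4*(22 - 6))/(2*(-562 + (22 - 6))) - (-208 + 1840) = (-1946 - 267 + 4*16)/(2*(-562 + 16)) - 1*1632 = (½)*(-1946 - 267 + 64)/(-546) - 1632 = (½)*(-1/546)*(-2149) - 1632 = 307/156 - 1632 = -254285/156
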